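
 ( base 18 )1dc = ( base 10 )570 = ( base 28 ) ka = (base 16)23a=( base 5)4240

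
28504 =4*7126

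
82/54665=82/54665 = 0.00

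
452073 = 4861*93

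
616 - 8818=-8202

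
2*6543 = 13086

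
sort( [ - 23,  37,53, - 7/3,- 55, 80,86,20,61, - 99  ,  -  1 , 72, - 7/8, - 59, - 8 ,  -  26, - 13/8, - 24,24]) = [ - 99, - 59, - 55 ,  -  26, - 24, - 23, - 8, - 7/3 , - 13/8,-1, - 7/8, 20, 24 , 37,53 , 61 , 72, 80, 86] 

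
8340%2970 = 2400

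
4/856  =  1/214 = 0.00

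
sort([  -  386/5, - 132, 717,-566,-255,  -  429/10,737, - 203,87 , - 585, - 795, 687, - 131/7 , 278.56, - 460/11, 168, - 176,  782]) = [-795,-585 , - 566, - 255, - 203, - 176,-132, - 386/5,- 429/10, - 460/11,  -  131/7,  87,168 , 278.56  ,  687, 717,737, 782]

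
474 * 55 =26070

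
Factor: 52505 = 5^1 * 10501^1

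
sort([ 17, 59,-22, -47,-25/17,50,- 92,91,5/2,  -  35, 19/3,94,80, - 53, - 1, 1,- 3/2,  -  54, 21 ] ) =[-92, - 54,  -  53,-47, - 35, - 22,-3/2,- 25/17, - 1 , 1, 5/2, 19/3,17 , 21,50,  59 , 80,91, 94] 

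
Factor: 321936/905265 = 107312/301755=2^4*3^( - 1)*5^( - 1 )*19^1 * 353^1*20117^(  -  1 ) 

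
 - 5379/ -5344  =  5379/5344 =1.01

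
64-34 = 30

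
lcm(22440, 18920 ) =964920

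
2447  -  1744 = 703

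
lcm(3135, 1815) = 34485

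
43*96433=4146619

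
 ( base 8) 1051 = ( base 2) 1000101001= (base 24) N1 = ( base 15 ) 26D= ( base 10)553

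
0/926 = 0 =0.00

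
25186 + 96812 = 121998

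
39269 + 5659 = 44928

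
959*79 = 75761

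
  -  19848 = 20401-40249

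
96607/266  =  363 + 7/38 = 363.18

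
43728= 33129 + 10599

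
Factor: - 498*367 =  -2^1*3^1*83^1*367^1 = -182766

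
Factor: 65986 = 2^1 * 32993^1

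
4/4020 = 1/1005 = 0.00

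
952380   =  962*990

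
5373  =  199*27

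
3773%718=183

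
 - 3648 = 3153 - 6801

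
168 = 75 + 93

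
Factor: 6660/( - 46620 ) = -7^( - 1 ) = -1/7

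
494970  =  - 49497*( - 10)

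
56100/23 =2439 + 3/23 = 2439.13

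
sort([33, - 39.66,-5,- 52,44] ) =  [-52, - 39.66, - 5,33, 44 ]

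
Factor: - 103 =-103^1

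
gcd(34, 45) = 1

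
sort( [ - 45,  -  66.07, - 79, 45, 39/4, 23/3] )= [-79, - 66.07, - 45, 23/3,  39/4, 45 ]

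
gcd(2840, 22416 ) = 8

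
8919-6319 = 2600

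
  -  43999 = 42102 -86101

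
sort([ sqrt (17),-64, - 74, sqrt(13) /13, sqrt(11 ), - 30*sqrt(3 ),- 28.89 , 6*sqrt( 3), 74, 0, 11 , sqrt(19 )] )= [ - 74, -64, - 30*sqrt(3), - 28.89,0, sqrt (13 )/13,  sqrt(11), sqrt (17),sqrt(19),6*sqrt(3 ), 11, 74] 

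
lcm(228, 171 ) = 684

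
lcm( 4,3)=12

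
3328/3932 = 832/983 = 0.85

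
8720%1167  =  551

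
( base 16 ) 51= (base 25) 36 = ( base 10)81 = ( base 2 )1010001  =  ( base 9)100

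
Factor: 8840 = 2^3*5^1*13^1*17^1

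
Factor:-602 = -2^1*7^1 *43^1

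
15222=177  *86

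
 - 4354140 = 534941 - 4889081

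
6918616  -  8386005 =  - 1467389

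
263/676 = 263/676= 0.39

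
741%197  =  150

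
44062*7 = 308434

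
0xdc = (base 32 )6S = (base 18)c4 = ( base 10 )220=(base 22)a0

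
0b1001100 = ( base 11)6A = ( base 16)4c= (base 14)56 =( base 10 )76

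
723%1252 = 723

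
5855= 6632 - 777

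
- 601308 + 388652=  - 212656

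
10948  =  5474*2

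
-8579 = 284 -8863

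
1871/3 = 1871/3 = 623.67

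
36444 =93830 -57386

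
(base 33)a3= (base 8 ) 515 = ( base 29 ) be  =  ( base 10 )333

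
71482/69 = 71482/69=1035.97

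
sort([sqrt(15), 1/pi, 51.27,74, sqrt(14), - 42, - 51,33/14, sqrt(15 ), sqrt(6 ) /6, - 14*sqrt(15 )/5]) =[-51, - 42,  -  14*  sqrt(15)/5,  1/pi, sqrt(6) /6, 33/14, sqrt( 14),sqrt(  15),sqrt( 15 ), 51.27,74]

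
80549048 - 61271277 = 19277771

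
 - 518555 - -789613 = 271058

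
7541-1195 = 6346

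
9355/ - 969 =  - 10 + 335/969  =  - 9.65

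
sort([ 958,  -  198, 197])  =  [ - 198, 197,958] 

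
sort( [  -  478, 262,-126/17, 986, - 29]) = [ - 478, -29,-126/17,262, 986] 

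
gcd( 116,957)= 29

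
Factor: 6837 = 3^1  *43^1*53^1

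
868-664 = 204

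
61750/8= 7718 + 3/4 = 7718.75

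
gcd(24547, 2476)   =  1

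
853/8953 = 853/8953 = 0.10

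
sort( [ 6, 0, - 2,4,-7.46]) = [ - 7.46 , -2,0,4, 6 ] 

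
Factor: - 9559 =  - 11^2 *79^1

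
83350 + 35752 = 119102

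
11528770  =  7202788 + 4325982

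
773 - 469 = 304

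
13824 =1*13824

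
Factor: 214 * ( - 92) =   -  2^3 * 23^1*107^1 = - 19688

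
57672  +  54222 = 111894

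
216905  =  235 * 923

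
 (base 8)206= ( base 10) 134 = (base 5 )1014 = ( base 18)78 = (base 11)112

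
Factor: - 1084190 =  - 2^1 * 5^1*181^1*599^1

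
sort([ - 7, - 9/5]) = [ - 7, - 9/5 ] 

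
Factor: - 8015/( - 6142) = 2^( - 1)*5^1 * 7^1*37^( - 1)*83^( - 1 )*229^1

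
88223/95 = 88223/95 = 928.66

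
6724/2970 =3362/1485 = 2.26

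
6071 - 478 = 5593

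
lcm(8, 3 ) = 24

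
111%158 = 111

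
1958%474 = 62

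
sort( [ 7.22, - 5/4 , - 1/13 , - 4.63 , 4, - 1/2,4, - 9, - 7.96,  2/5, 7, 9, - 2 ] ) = [ - 9, - 7.96, - 4.63, - 2, - 5/4,-1/2,-1/13,2/5,  4,4,7,7.22,9] 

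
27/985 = 27/985 = 0.03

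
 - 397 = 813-1210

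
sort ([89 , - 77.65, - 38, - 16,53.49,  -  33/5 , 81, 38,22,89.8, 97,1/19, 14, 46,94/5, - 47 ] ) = [ - 77.65, - 47,  -  38,  -  16, - 33/5,1/19,14,94/5,22,38 , 46,53.49, 81,89,89.8,97]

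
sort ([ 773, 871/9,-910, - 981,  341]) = [-981, - 910,871/9, 341, 773] 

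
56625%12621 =6141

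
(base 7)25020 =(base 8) 14603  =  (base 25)AB6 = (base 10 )6531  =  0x1983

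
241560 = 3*80520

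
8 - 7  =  1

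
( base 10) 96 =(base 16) 60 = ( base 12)80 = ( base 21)4C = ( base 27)3F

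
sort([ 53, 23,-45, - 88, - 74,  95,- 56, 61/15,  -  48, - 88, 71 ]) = [ - 88, - 88,-74,-56,-48, - 45,61/15,23 , 53,  71,95 ] 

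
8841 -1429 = 7412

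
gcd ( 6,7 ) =1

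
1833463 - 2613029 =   -  779566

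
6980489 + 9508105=16488594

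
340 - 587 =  - 247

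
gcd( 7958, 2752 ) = 2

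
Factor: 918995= 5^1*7^2*11^2 * 31^1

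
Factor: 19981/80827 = 13^1*29^1*53^1*131^ ( - 1 )*617^( - 1 )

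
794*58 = 46052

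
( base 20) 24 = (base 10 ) 44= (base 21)22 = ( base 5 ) 134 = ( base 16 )2c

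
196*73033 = 14314468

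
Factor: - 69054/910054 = - 34527/455027 = - 3^1*17^1*97^(  -  1)*677^1*4691^(  -  1) 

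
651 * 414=269514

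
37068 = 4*9267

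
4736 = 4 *1184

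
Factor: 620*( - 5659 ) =-2^2*5^1*31^1*5659^1 = - 3508580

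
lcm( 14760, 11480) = 103320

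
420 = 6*70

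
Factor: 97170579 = 3^2  *  11^1*19^1*51659^1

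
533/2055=533/2055 = 0.26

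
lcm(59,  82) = 4838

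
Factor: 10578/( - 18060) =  - 2^(- 1 )*5^( - 1) * 7^ ( - 1)  *41^1 = -41/70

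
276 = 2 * 138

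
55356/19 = 55356/19 = 2913.47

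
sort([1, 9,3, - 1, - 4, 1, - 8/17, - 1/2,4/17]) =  [  -  4,- 1, - 1/2,- 8/17,  4/17, 1, 1,3,  9 ] 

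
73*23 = 1679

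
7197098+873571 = 8070669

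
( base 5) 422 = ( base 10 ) 112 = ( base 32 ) 3G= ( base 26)48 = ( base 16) 70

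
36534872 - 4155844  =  32379028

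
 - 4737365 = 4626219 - 9363584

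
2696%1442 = 1254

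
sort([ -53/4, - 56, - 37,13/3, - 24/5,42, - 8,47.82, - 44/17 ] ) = [-56, - 37, - 53/4, - 8,-24/5,-44/17, 13/3, 42,47.82]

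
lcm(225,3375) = 3375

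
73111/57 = 1282+37/57 = 1282.65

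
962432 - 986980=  - 24548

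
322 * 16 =5152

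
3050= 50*61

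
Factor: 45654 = 2^1*3^1*7^1*1087^1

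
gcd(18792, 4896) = 72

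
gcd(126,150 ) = 6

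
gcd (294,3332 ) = 98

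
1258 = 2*629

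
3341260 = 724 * 4615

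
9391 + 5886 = 15277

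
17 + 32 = 49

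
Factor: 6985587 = 3^1*7^2 * 47521^1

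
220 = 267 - 47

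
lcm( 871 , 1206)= 15678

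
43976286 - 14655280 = 29321006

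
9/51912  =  1/5768 = 0.00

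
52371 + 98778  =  151149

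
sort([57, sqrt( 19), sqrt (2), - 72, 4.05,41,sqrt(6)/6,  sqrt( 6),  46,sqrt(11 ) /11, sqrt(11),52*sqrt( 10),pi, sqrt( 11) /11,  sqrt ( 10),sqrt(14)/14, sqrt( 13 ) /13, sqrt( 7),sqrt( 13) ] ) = [ - 72,sqrt( 14) /14, sqrt(13)/13, sqrt(11)/11, sqrt( 11)/11, sqrt( 6)/6,sqrt( 2),sqrt( 6 ), sqrt( 7),  pi,sqrt( 10), sqrt(11), sqrt( 13), 4.05, sqrt( 19 ), 41, 46,57, 52* sqrt( 10)]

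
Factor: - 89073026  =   - 2^1*7^1* 19^1*334861^1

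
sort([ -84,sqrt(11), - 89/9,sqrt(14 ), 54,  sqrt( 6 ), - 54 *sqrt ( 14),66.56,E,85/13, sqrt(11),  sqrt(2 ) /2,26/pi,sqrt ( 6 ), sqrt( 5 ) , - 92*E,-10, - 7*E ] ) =[-92 * E, - 54*sqrt(14), - 84, - 7*E , - 10, - 89/9, sqrt(2)/2,sqrt( 5 ),  sqrt(6 ),sqrt(6), E,sqrt( 11),sqrt( 11 ),sqrt( 14 ),  85/13,  26/pi,54,66.56]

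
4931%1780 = 1371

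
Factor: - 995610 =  - 2^1*3^1*5^1*7^1*11^1 * 431^1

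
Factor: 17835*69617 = 3^1*5^1*29^1*41^1*43^1*1619^1 =1241619195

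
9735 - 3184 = 6551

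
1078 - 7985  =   - 6907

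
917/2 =458 + 1/2  =  458.50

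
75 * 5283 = 396225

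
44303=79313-35010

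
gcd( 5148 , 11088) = 396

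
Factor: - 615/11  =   - 3^1*5^1*11^(  -  1)*41^1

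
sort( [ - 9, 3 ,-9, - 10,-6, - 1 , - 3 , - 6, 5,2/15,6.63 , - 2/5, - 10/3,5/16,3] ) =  [ - 10, - 9, - 9, - 6, - 6, - 10/3 ,-3, - 1, - 2/5 , 2/15 , 5/16,  3, 3,5,6.63]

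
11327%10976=351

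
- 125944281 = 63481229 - 189425510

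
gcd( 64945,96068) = 1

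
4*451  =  1804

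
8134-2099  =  6035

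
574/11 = 574/11 = 52.18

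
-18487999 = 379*( - 48781 ) 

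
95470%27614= 12628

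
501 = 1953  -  1452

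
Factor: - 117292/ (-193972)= 413/683 = 7^1 * 59^1 * 683^ ( - 1) 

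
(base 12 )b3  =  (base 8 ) 207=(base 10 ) 135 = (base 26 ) 55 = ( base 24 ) 5f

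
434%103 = 22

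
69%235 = 69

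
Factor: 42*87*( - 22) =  - 2^2*3^2*7^1  *  11^1* 29^1 =- 80388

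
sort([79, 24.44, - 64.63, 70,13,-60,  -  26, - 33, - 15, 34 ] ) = [ -64.63 , - 60, - 33, - 26, -15, 13, 24.44 , 34,70, 79] 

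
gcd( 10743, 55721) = 1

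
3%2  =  1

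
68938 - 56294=12644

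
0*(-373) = 0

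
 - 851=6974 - 7825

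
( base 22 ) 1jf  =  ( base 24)1e5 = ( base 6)4125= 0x395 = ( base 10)917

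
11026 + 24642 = 35668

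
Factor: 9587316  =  2^2 *3^1*798943^1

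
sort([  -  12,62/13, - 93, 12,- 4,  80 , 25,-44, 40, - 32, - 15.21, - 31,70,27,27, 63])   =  [ - 93 , - 44,-32,-31,-15.21,-12, - 4,62/13,12 , 25,27, 27, 40 , 63, 70 , 80]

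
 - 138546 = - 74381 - 64165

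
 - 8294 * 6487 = - 53803178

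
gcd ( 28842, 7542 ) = 6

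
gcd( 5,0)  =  5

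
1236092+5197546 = 6433638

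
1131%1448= 1131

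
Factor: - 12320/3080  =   - 2^2 = - 4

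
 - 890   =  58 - 948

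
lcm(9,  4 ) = 36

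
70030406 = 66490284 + 3540122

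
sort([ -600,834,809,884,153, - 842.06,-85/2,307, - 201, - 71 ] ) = [ - 842.06, - 600,-201,-71, - 85/2,153,307 , 809, 834,  884 ]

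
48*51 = 2448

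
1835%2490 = 1835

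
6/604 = 3/302 = 0.01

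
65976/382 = 32988/191 = 172.71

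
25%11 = 3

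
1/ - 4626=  -1 + 4625/4626 = -0.00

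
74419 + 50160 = 124579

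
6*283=1698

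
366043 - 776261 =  - 410218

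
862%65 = 17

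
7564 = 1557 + 6007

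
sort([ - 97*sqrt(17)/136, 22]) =[ - 97*sqrt(17)/136, 22]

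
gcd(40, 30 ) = 10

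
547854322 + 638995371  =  1186849693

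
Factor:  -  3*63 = - 3^3*7^1 = -189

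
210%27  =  21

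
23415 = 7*3345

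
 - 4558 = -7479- - 2921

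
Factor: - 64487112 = -2^3*3^1*1409^1*1907^1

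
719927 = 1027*701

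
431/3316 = 431/3316 =0.13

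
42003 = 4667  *9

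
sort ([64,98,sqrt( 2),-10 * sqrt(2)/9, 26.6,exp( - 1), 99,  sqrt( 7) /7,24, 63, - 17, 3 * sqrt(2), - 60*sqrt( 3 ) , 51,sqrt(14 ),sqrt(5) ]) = [ - 60*sqrt(3), - 17, - 10*sqrt ( 2) /9 , exp( - 1), sqrt(7 ) /7,sqrt (2), sqrt(5) , sqrt(14), 3*sqrt ( 2), 24 , 26.6, 51, 63, 64,98,99]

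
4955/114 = 4955/114 = 43.46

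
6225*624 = 3884400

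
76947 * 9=692523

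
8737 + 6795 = 15532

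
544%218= 108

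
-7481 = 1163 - 8644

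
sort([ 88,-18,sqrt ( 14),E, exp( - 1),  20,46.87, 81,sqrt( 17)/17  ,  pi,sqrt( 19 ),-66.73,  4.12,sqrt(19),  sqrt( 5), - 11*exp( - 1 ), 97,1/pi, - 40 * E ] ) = [ - 40* E, - 66.73, - 18,  -  11*exp ( - 1),sqrt( 17)/17,1/pi,exp (-1),sqrt( 5), E,pi,sqrt(14),4.12,sqrt (19), sqrt(19), 20, 46.87,81,88,97] 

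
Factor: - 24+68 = 44  =  2^2 * 11^1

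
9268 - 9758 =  - 490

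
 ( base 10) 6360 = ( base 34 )5H2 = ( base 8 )14330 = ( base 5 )200420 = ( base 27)8JF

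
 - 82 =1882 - 1964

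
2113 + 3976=6089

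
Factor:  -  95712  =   - 2^5*3^1*997^1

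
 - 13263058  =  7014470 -20277528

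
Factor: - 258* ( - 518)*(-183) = -24456852=- 2^2 * 3^2 *7^1 * 37^1*43^1*61^1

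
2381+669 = 3050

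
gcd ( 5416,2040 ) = 8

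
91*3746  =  340886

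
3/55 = 3/55 = 0.05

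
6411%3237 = 3174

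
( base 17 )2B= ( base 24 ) 1l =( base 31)1e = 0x2d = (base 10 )45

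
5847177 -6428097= - 580920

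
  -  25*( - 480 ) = 12000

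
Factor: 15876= 2^2*3^4*7^2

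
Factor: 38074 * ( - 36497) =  -1389586778=-2^1*19037^1 * 36497^1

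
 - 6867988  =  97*( - 70804)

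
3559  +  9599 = 13158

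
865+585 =1450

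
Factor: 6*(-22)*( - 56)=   2^5*3^1*7^1*11^1 = 7392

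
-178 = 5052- 5230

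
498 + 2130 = 2628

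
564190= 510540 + 53650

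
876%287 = 15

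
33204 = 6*5534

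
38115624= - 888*(-42923)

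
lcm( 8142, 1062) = 24426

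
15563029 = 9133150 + 6429879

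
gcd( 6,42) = 6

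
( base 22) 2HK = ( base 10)1362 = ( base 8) 2522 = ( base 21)31I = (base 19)3ed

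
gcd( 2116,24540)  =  4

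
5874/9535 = 5874/9535 = 0.62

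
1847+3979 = 5826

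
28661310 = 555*51642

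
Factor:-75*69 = -5175 = - 3^2*5^2*23^1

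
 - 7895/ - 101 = 78 + 17/101  =  78.17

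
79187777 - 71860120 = 7327657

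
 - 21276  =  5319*(-4 )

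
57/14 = 57/14= 4.07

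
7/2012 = 7/2012 = 0.00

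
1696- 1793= - 97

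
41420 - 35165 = 6255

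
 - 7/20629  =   - 1  +  2946/2947=- 0.00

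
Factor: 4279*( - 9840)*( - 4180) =2^6*3^1*5^2*11^2 * 19^1*41^1*389^1  =  176000404800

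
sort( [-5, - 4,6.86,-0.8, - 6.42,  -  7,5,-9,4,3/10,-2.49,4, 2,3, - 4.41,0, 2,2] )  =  [ - 9, - 7,-6.42,  -  5, - 4.41, - 4,  -  2.49,-0.8,0,  3/10,  2, 2, 2,3 , 4, 4,5, 6.86 ] 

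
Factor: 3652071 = 3^1 * 53^1*103^1*223^1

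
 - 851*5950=-5063450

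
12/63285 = 4/21095 = 0.00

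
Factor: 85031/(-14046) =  - 2^(-1 )*3^( - 1)*23^1*2341^( - 1)*3697^1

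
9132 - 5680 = 3452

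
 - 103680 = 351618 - 455298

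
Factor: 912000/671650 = 2^6*3^1 * 5^1*7^(-1) *101^(-1)= 960/707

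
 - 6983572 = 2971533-9955105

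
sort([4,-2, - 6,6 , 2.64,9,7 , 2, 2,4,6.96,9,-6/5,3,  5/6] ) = [-6,  -  2,-6/5,5/6,2, 2,2.64, 3, 4, 4,6, 6.96, 7,9,9 ]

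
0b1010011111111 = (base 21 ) C3K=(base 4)1103333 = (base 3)21101002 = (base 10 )5375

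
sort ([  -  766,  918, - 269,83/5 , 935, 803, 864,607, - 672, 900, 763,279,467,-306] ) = [ - 766, - 672, - 306, - 269,83/5,279,467,607,763, 803,864,  900, 918,935]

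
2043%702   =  639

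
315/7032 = 105/2344= 0.04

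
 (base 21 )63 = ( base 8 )201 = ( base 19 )6F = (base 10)129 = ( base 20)69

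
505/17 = 505/17 = 29.71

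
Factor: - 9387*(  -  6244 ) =58612428  =  2^2*3^2*7^2 *149^1 *223^1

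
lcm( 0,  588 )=0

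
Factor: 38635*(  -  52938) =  - 2^1*3^2*5^1*17^1 * 173^1*7727^1 = - 2045259630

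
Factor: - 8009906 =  - 2^1*19^1*101^1*2087^1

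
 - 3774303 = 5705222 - 9479525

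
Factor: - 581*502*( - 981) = 2^1*3^2*7^1*83^1*109^1*251^1 = 286120422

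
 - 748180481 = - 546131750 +-202048731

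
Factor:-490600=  - 2^3 * 5^2*11^1 * 223^1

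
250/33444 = 125/16722 = 0.01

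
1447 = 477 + 970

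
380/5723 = 380/5723= 0.07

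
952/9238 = 476/4619=0.10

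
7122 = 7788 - 666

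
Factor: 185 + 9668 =9853 = 59^1 * 167^1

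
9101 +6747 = 15848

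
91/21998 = 91/21998 = 0.00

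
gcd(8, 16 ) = 8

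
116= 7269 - 7153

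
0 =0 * 907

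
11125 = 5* 2225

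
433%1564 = 433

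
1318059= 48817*27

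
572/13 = 44 = 44.00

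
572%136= 28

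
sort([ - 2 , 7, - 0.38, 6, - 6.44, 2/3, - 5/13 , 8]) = [ - 6.44, - 2 , - 5/13, - 0.38, 2/3 , 6,  7,8 ]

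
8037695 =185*43447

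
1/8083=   1/8083=0.00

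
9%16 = 9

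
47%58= 47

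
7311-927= 6384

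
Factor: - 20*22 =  - 2^3*5^1*11^1 = - 440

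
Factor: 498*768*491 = 2^9*3^2*83^1*491^1 = 187789824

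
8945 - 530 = 8415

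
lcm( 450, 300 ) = 900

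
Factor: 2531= 2531^1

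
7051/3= 7051/3=2350.33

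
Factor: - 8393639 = -8393639^1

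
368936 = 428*862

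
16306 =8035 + 8271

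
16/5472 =1/342 = 0.00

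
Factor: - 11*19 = - 11^1*19^1  =  - 209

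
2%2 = 0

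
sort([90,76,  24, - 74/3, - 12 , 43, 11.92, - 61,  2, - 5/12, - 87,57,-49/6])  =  [ - 87,-61, - 74/3, - 12,  -  49/6, - 5/12,2, 11.92, 24, 43, 57, 76,90]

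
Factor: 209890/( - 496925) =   -  2^1 * 5^( - 1)* 11^( - 1 ) *13^ ( - 1) * 151^1 = - 302/715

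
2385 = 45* 53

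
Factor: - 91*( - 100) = 2^2*5^2*7^1*13^1 = 9100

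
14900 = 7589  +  7311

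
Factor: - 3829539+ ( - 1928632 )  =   - 71^1* 81101^1= -5758171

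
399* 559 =223041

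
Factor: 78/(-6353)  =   -2^1*3^1* 13^1*6353^( - 1)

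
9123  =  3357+5766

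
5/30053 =5/30053= 0.00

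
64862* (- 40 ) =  - 2594480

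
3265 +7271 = 10536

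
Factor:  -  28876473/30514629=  - 9625491/10171543= - 3^2*23^( - 1)*89^(-1)*4969^( - 1 )*1069499^1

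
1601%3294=1601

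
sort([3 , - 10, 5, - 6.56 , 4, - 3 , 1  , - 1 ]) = [ - 10, - 6.56, - 3, - 1, 1, 3, 4, 5]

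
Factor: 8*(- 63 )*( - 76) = 38304 = 2^5*3^2*  7^1*19^1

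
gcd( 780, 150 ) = 30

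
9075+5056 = 14131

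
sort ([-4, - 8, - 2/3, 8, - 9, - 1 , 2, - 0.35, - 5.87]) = [-9, - 8,-5.87, - 4,-1, - 2/3, - 0.35, 2, 8]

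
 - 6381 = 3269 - 9650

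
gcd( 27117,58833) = 9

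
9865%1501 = 859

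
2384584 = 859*2776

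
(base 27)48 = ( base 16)74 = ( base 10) 116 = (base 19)62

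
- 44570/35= - 8914/7 =-1273.43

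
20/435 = 4/87 = 0.05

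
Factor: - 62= - 2^1*31^1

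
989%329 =2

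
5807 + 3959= 9766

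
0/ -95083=0/1=- 0.00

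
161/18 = 8  +  17/18 =8.94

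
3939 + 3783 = 7722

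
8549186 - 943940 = 7605246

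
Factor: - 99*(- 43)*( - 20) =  - 85140 = - 2^2 * 3^2*5^1*11^1 * 43^1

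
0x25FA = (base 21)110k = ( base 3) 111100002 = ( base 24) GL2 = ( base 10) 9722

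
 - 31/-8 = 31/8  =  3.88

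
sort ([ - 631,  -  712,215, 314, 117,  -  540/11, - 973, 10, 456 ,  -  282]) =[-973, - 712, - 631, - 282, - 540/11, 10, 117 , 215,314,456 ]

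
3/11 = 3/11 = 0.27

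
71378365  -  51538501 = 19839864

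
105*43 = 4515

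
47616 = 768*62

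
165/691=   165/691 = 0.24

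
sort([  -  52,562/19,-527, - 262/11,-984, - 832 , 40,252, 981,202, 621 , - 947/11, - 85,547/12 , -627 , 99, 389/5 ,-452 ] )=[ - 984,  -  832,-627,-527, - 452, - 947/11, - 85, - 52,-262/11, 562/19, 40, 547/12, 389/5,  99, 202, 252,621, 981 ]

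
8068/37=8068/37 = 218.05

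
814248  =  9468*86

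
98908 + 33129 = 132037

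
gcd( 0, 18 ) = 18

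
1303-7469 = -6166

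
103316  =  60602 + 42714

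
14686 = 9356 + 5330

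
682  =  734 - 52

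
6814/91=6814/91  =  74.88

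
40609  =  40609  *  1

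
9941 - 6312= 3629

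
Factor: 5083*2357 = 11980631 =13^1*17^1*23^1*2357^1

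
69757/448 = 155 + 317/448 = 155.71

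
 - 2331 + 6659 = 4328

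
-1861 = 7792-9653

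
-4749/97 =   -  49 + 4/97 = - 48.96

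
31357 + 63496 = 94853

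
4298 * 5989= 25740722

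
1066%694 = 372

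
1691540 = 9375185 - 7683645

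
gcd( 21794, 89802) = 2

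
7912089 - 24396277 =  - 16484188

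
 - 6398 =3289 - 9687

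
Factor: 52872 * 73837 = 3903909864=2^3*3^1*47^1 *1571^1 *2203^1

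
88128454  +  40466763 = 128595217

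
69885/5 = 13977 = 13977.00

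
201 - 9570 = - 9369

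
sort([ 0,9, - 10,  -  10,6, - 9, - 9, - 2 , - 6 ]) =[ - 10, - 10,-9 ,-9,- 6, - 2,0, 6,9]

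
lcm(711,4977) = 4977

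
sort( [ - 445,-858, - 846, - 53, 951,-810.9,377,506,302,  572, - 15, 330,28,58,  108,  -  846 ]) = [ - 858,-846,-846, - 810.9 ,-445 ,-53, - 15,  28, 58,108, 302, 330, 377,506,572 , 951 ]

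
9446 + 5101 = 14547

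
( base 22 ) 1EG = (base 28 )10O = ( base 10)808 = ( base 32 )P8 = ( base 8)1450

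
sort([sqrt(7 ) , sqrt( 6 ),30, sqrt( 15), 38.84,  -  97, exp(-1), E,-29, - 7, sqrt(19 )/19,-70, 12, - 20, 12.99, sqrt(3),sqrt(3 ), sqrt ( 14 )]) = [ - 97, - 70, - 29, - 20, - 7, sqrt( 19)/19, exp (-1),sqrt(3 ),sqrt( 3),sqrt(6 ), sqrt (7 ), E,sqrt( 14), sqrt( 15 ),12, 12.99, 30,38.84]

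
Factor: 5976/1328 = 9/2 = 2^(  -  1 )*3^2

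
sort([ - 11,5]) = [ - 11,5 ]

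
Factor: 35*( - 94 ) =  - 2^1*5^1*7^1*47^1 = -3290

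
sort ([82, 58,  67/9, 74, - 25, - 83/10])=[-25, - 83/10,67/9, 58,74, 82]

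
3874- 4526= -652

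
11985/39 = 3995/13 =307.31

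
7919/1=7919 = 7919.00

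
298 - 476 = - 178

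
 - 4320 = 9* ( - 480 )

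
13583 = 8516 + 5067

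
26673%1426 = 1005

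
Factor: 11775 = 3^1  *  5^2*157^1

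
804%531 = 273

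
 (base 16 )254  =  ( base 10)596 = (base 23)12l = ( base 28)l8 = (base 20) 19g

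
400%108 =76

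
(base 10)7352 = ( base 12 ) 4308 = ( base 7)30302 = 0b1110010111000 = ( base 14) 2972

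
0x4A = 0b1001010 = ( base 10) 74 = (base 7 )134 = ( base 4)1022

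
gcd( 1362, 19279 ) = 1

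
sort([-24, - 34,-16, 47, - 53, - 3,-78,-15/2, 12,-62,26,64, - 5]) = [ - 78, - 62, - 53 ,-34,-24, - 16,-15/2, - 5, - 3,12, 26,47,  64]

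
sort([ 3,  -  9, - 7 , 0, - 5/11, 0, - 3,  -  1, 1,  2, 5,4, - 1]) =[ - 9 , - 7, - 3, - 1, -1,-5/11,0, 0, 1, 2, 3, 4, 5] 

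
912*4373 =3988176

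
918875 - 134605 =784270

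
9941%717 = 620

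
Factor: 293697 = 3^2*32633^1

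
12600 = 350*36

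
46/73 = 46/73 = 0.63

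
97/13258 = 97/13258= 0.01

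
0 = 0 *282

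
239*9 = 2151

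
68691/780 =88 + 17/260 = 88.07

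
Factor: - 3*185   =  - 555 = - 3^1*5^1*37^1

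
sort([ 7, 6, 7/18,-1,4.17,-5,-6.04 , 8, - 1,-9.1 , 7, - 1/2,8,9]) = [ -9.1, - 6.04, - 5,  -  1, - 1, - 1/2,  7/18, 4.17, 6,7, 7,  8, 8, 9]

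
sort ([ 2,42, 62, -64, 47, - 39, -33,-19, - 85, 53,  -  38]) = [ - 85, - 64,  -  39, - 38, - 33, - 19,2,42, 47 , 53,62] 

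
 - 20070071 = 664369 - 20734440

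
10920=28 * 390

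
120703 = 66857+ 53846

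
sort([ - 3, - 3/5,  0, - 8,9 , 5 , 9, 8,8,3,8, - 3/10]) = [ - 8, - 3 , - 3/5, - 3/10, 0, 3,5,8 , 8,  8 , 9,  9]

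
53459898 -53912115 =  - 452217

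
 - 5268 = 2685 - 7953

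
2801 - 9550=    - 6749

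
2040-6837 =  - 4797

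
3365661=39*86299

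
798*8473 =6761454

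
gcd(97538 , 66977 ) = 1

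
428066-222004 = 206062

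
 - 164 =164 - 328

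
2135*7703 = 16445905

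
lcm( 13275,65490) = 982350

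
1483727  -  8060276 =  - 6576549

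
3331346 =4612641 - 1281295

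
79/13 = 6 + 1/13 =6.08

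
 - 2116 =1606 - 3722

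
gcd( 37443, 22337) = 7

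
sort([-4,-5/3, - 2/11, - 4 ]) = [- 4, - 4, - 5/3, - 2/11 ]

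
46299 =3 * 15433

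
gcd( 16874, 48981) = 1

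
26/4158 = 13/2079= 0.01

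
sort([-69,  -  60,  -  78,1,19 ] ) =[ - 78, - 69, -60,1,19] 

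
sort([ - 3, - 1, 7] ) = [- 3, - 1, 7]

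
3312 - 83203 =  - 79891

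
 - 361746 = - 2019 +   -  359727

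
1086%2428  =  1086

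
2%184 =2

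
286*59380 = 16982680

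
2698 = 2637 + 61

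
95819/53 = 95819/53  =  1807.91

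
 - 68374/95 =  - 68374/95= - 719.73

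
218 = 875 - 657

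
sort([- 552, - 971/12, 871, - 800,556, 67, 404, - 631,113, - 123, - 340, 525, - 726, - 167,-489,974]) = [ - 800, - 726 ,- 631, - 552, - 489, - 340, - 167, - 123, - 971/12, 67,113, 404,525, 556,871, 974] 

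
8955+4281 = 13236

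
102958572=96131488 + 6827084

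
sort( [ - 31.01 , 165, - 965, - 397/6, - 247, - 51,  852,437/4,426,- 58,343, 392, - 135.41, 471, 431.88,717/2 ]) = [ - 965, - 247 , - 135.41, - 397/6, - 58, - 51, - 31.01, 437/4 , 165, 343, 717/2,392,426, 431.88, 471,  852 ] 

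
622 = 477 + 145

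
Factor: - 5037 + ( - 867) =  - 2^4 *3^2*41^1  =  -5904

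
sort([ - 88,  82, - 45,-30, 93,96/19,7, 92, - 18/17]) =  [ - 88, - 45,-30, - 18/17,96/19, 7,82,92,93 ]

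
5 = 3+2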